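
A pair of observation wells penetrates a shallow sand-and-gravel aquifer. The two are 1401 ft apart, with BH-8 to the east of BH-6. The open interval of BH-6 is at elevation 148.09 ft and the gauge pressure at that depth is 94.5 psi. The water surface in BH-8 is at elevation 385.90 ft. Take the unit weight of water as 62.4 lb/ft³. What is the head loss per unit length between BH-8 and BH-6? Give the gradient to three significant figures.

Pressure head at BH-6: ψ = 144·P/γ = 144 × 94.5 / 62.4 = 218.08 ft.
Total head at BH-6: h = z + ψ = 148.09 + 218.08 = 366.17 ft.
Total head at BH-8: h = 385.90 ft (water level in the piezometer is the total head).
Head difference: h(BH-6) − h(BH-8) = 366.17 − 385.90 = -19.73 ft.
Hydraulic gradient: i = |Δh| / L = 19.73 / 1401 = 0.0141.

i ≈ 0.0141 ft/ft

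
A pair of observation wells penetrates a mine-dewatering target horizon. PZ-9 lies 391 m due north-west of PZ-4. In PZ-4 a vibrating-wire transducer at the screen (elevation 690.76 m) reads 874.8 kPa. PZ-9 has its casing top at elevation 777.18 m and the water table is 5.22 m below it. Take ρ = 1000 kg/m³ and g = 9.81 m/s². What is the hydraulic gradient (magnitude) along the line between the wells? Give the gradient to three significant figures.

Pressure head at PZ-4: ψ = P/(ρg) = 874.8×1000 / (1000 × 9.81) = 89.17 m.
Total head at PZ-4: h = z + ψ = 690.76 + 89.17 = 779.93 m.
Total head at PZ-9: h = 777.18 − 5.22 = 771.96 m.
Head difference: h(PZ-4) − h(PZ-9) = 779.93 − 771.96 = 7.97 m.
Hydraulic gradient: i = |Δh| / L = 7.97 / 391 = 0.0204.

i ≈ 0.0204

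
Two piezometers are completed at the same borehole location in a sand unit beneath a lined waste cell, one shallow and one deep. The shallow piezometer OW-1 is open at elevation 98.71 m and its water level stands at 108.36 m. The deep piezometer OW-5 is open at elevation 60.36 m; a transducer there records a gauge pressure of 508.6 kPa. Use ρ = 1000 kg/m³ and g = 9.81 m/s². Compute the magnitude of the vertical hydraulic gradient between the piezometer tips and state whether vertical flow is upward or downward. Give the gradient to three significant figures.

Total head at OW-1: h = 108.36 m (water level in the standpipe).
Pressure head at OW-5: ψ = P/(ρg) = 508.6×1000 / (1000 × 9.81) = 51.85 m.
Total head at OW-5: h = z + ψ = 60.36 + 51.85 = 112.21 m.
Δh = h(OW-1) − h(OW-5) = 108.36 − 112.21 = -3.85 m.
Vertical separation Δz = 98.71 − 60.36 = 38.35 m.
|i_v| = |Δh| / Δz = 3.85 / 38.35 = 0.100.
Head is higher in the deep piezometer, so vertical flow is upward (discharge condition).

|i_v| ≈ 0.100; vertical flow is upward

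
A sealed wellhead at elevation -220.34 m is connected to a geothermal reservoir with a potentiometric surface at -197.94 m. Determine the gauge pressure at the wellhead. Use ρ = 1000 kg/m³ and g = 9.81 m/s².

Head above the cap: Δh = -197.94 − (-220.34) = 22.40 m.
P = ρgΔh = 1000 × 9.81 × 22.40 = 219744 Pa ≈ 220 kPa.

P ≈ 220 kPa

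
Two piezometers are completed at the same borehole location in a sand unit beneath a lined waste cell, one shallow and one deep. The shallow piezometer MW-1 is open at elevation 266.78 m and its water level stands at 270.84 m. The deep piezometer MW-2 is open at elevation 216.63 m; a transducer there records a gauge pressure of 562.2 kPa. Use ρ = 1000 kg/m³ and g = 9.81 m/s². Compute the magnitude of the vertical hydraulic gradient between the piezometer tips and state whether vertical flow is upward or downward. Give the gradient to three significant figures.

Total head at MW-1: h = 270.84 m (water level in the standpipe).
Pressure head at MW-2: ψ = P/(ρg) = 562.2×1000 / (1000 × 9.81) = 57.31 m.
Total head at MW-2: h = z + ψ = 216.63 + 57.31 = 273.94 m.
Δh = h(MW-1) − h(MW-2) = 270.84 − 273.94 = -3.10 m.
Vertical separation Δz = 266.78 − 216.63 = 50.15 m.
|i_v| = |Δh| / Δz = 3.10 / 50.15 = 0.0618.
Head is higher in the deep piezometer, so vertical flow is upward (discharge condition).

|i_v| ≈ 0.0618; vertical flow is upward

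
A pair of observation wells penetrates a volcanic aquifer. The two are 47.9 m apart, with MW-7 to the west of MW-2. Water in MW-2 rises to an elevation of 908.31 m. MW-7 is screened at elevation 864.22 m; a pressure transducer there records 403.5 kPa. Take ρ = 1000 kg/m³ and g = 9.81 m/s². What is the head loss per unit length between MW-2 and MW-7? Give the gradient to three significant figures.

i ≈ 0.0618 m/m

Total head at MW-2: h = 908.31 m (water level in the piezometer is the total head).
Pressure head at MW-7: ψ = P/(ρg) = 403.5×1000 / (1000 × 9.81) = 41.13 m.
Total head at MW-7: h = z + ψ = 864.22 + 41.13 = 905.35 m.
Head difference: h(MW-2) − h(MW-7) = 908.31 − 905.35 = 2.96 m.
Hydraulic gradient: i = |Δh| / L = 2.96 / 47.9 = 0.0618.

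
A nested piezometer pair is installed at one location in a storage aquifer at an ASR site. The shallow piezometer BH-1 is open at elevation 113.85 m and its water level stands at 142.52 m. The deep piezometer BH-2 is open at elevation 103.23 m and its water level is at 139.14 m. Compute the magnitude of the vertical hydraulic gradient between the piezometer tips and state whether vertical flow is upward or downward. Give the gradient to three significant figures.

|i_v| ≈ 0.318; vertical flow is downward

Total head at BH-1: h = 142.52 m (water level in the standpipe).
Total head at BH-2: h = 139.14 m.
Δh = h(BH-1) − h(BH-2) = 142.52 − 139.14 = 3.38 m.
Vertical separation Δz = 113.85 − 103.23 = 10.62 m.
|i_v| = |Δh| / Δz = 3.38 / 10.62 = 0.318.
Head is higher in the shallow piezometer, so vertical flow is downward (recharge condition).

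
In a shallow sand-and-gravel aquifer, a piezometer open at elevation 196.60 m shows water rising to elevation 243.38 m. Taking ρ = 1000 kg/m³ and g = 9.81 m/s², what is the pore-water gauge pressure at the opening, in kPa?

Pressure head ψ = h − z = 243.38 − 196.60 = 46.78 m.
P = ρgψ = 1000 × 9.81 × 46.78 = 458912 Pa ≈ 459 kPa.

P ≈ 459 kPa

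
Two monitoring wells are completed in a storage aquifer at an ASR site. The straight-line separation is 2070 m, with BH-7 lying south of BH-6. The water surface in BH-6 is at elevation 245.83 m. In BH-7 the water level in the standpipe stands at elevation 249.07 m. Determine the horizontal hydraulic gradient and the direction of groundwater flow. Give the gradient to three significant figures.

i ≈ 0.00157; groundwater flows toward the north

Total head at BH-6: h = 245.83 m (water level in the piezometer is the total head).
Total head at BH-7: h = 249.07 m (water level in the piezometer is the total head).
Head difference: h(BH-6) − h(BH-7) = 245.83 − 249.07 = -3.24 m.
Hydraulic gradient: i = |Δh| / L = 3.24 / 2070 = 0.00157.
Flow is from higher to lower head: from BH-7 toward BH-6, i.e. toward the north.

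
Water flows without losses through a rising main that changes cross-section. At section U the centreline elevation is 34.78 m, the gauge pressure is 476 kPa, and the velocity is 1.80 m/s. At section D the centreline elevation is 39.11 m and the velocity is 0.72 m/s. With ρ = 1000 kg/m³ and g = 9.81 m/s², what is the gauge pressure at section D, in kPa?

Pressure head at U: ψ₁ = P₁/(ρg) = 476×1000 / (1000 × 9.81) = 48.52 m.
Velocity heads: v₁²/2g = 1.80²/19.62 = 0.165 m; v₂²/2g = 0.72²/19.62 = 0.026 m.
Total head H = z₁ + ψ₁ + v₁²/2g = 34.78 + 48.52 + 0.165 = 83.47 m.
ψ₂ = H − z₂ − v₂²/2g = 83.47 − 39.11 − 0.026 = 44.33 m.
P₂ = ρgψ₂ = 1000 × 9.81 × 44.33 ≈ 435 kPa.

P₂ ≈ 435 kPa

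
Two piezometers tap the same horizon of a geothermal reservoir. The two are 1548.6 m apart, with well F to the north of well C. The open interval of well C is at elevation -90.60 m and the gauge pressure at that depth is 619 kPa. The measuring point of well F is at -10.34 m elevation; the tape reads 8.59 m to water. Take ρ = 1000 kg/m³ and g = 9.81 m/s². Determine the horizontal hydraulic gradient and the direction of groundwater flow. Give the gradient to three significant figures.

Pressure head at well C: ψ = P/(ρg) = 619×1000 / (1000 × 9.81) = 63.10 m.
Total head at well C: h = z + ψ = -90.60 + 63.10 = -27.50 m.
Total head at well F: h = -10.34 − 8.59 = -18.93 m.
Head difference: h(well C) − h(well F) = -27.50 − (-18.93) = -8.57 m.
Hydraulic gradient: i = |Δh| / L = 8.57 / 1548.6 = 0.00553.
Flow is from higher to lower head: from well F toward well C, i.e. toward the south.

i ≈ 0.00553; groundwater flows toward the south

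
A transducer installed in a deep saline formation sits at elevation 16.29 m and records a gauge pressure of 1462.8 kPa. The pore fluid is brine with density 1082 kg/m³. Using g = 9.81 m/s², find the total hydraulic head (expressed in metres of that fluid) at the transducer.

ψ = P/(ρg) = 1462.8×1000 / (1082 × 9.81) = 137.81 m.
h = z + ψ = 16.29 + 137.81 = 154.10 m.

h ≈ 154.10 m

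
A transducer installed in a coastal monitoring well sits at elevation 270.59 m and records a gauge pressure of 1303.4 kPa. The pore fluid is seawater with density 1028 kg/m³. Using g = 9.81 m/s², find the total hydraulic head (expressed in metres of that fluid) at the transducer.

ψ = P/(ρg) = 1303.4×1000 / (1028 × 9.81) = 129.25 m.
h = z + ψ = 270.59 + 129.25 = 399.84 m.

h ≈ 399.84 m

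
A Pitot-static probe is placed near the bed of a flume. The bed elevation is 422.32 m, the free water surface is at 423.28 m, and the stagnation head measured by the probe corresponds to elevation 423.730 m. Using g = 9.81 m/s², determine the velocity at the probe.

v ≈ 2.97 m/s

Near the bed, under hydrostatic conditions, the piezometric head (z + ψ) equals the free-surface elevation, 423.28 m.
Velocity head = total − piezometric = 423.730 − 423.28 = 0.450 m.
v = √(2g·h_v) = √(2 × 9.81 × 0.450) = 2.97 m/s.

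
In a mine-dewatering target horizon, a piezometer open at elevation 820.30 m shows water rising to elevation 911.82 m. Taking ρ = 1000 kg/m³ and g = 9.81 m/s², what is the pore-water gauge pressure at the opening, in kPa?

P ≈ 898 kPa

Pressure head ψ = h − z = 911.82 − 820.30 = 91.52 m.
P = ρgψ = 1000 × 9.81 × 91.52 = 897811 Pa ≈ 898 kPa.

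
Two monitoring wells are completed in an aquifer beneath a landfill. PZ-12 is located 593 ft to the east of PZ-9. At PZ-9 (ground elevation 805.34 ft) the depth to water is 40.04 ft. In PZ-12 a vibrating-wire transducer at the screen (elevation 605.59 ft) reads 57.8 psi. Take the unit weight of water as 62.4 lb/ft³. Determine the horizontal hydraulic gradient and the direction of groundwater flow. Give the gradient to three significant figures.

Total head at PZ-9: h = 805.34 − 40.04 = 765.30 ft.
Pressure head at PZ-12: ψ = 144·P/γ = 144 × 57.8 / 62.4 = 133.38 ft.
Total head at PZ-12: h = z + ψ = 605.59 + 133.38 = 738.97 ft.
Head difference: h(PZ-9) − h(PZ-12) = 765.30 − 738.97 = 26.33 ft.
Hydraulic gradient: i = |Δh| / L = 26.33 / 593 = 0.0444.
Flow is from higher to lower head: from PZ-9 toward PZ-12, i.e. toward the east.

i ≈ 0.0444; groundwater flows toward the east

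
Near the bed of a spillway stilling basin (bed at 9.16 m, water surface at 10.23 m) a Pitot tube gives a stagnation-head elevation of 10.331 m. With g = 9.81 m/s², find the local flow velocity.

v ≈ 1.41 m/s

Near the bed, under hydrostatic conditions, the piezometric head (z + ψ) equals the free-surface elevation, 10.23 m.
Velocity head = total − piezometric = 10.331 − 10.23 = 0.101 m.
v = √(2g·h_v) = √(2 × 9.81 × 0.101) = 1.41 m/s.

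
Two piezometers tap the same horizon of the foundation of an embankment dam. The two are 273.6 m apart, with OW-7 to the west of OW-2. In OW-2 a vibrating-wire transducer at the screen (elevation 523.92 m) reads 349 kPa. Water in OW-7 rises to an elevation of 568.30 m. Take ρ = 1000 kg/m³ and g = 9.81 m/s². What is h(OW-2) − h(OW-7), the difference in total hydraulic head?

Δh ≈ -8.80 m

Pressure head at OW-2: ψ = P/(ρg) = 349×1000 / (1000 × 9.81) = 35.58 m.
Total head at OW-2: h = z + ψ = 523.92 + 35.58 = 559.50 m.
Total head at OW-7: h = 568.30 m (water level in the piezometer is the total head).
Head difference: h(OW-2) − h(OW-7) = 559.50 − 568.30 = -8.80 m.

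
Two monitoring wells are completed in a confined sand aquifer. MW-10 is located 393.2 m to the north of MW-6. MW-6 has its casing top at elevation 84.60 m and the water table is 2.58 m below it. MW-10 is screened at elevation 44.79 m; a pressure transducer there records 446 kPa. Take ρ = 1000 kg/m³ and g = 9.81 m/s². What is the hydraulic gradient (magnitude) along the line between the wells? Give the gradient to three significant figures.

Total head at MW-6: h = 84.60 − 2.58 = 82.02 m.
Pressure head at MW-10: ψ = P/(ρg) = 446×1000 / (1000 × 9.81) = 45.46 m.
Total head at MW-10: h = z + ψ = 44.79 + 45.46 = 90.25 m.
Head difference: h(MW-6) − h(MW-10) = 82.02 − 90.25 = -8.23 m.
Hydraulic gradient: i = |Δh| / L = 8.23 / 393.2 = 0.0209.

i ≈ 0.0209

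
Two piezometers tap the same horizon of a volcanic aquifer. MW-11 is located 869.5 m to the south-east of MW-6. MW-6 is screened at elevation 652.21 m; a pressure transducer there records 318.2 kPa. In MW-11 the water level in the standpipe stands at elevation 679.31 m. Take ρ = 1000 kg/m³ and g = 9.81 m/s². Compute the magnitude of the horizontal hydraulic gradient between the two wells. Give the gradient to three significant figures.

Pressure head at MW-6: ψ = P/(ρg) = 318.2×1000 / (1000 × 9.81) = 32.44 m.
Total head at MW-6: h = z + ψ = 652.21 + 32.44 = 684.65 m.
Total head at MW-11: h = 679.31 m (water level in the piezometer is the total head).
Head difference: h(MW-6) − h(MW-11) = 684.65 − 679.31 = 5.34 m.
Hydraulic gradient: i = |Δh| / L = 5.34 / 869.5 = 0.00614.

i ≈ 0.00614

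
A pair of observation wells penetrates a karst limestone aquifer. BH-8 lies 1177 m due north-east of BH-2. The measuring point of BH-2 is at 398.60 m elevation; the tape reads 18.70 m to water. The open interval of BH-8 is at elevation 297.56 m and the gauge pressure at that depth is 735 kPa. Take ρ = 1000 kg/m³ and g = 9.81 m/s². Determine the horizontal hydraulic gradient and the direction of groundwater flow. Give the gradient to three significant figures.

i ≈ 0.00630; groundwater flows toward the north-east

Total head at BH-2: h = 398.60 − 18.70 = 379.90 m.
Pressure head at BH-8: ψ = P/(ρg) = 735×1000 / (1000 × 9.81) = 74.92 m.
Total head at BH-8: h = z + ψ = 297.56 + 74.92 = 372.48 m.
Head difference: h(BH-2) − h(BH-8) = 379.90 − 372.48 = 7.42 m.
Hydraulic gradient: i = |Δh| / L = 7.42 / 1177 = 0.00630.
Flow is from higher to lower head: from BH-2 toward BH-8, i.e. toward the north-east.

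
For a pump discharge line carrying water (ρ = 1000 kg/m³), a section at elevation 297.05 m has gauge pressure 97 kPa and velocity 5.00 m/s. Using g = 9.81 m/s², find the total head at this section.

h ≈ 308.21 m

Pressure head ψ = P/(ρg) = 97×1000 / (1000 × 9.81) = 9.89 m.
Velocity head = v²/(2g) = 5.00² / (2 × 9.81) = 1.274 m.
h = z + ψ + v²/(2g) = 297.05 + 9.89 + 1.274 = 308.21 m.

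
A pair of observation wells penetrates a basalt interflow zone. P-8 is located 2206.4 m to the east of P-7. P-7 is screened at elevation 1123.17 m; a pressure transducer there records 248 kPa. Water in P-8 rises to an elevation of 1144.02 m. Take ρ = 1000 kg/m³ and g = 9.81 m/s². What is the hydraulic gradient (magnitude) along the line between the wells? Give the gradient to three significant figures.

i ≈ 0.00201

Pressure head at P-7: ψ = P/(ρg) = 248×1000 / (1000 × 9.81) = 25.28 m.
Total head at P-7: h = z + ψ = 1123.17 + 25.28 = 1148.45 m.
Total head at P-8: h = 1144.02 m (water level in the piezometer is the total head).
Head difference: h(P-7) − h(P-8) = 1148.45 − 1144.02 = 4.43 m.
Hydraulic gradient: i = |Δh| / L = 4.43 / 2206.4 = 0.00201.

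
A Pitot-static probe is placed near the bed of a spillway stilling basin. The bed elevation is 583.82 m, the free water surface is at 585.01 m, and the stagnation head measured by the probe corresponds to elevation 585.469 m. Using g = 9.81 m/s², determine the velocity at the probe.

v ≈ 3.00 m/s

Near the bed, under hydrostatic conditions, the piezometric head (z + ψ) equals the free-surface elevation, 585.01 m.
Velocity head = total − piezometric = 585.469 − 585.01 = 0.459 m.
v = √(2g·h_v) = √(2 × 9.81 × 0.459) = 3.00 m/s.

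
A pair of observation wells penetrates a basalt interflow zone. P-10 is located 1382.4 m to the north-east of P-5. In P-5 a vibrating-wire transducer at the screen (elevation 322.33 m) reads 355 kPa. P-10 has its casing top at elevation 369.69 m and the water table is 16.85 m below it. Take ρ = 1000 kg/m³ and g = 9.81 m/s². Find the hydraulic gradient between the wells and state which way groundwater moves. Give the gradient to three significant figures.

Pressure head at P-5: ψ = P/(ρg) = 355×1000 / (1000 × 9.81) = 36.19 m.
Total head at P-5: h = z + ψ = 322.33 + 36.19 = 358.52 m.
Total head at P-10: h = 369.69 − 16.85 = 352.84 m.
Head difference: h(P-5) − h(P-10) = 358.52 − 352.84 = 5.68 m.
Hydraulic gradient: i = |Δh| / L = 5.68 / 1382.4 = 0.00411.
Flow is from higher to lower head: from P-5 toward P-10, i.e. toward the north-east.

i ≈ 0.00411; groundwater flows toward the north-east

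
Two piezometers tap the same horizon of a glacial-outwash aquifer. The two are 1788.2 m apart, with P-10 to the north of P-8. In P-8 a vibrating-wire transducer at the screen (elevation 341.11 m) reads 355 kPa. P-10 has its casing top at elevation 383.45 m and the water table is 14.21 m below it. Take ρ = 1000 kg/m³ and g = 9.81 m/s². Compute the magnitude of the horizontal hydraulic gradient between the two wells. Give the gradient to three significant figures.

Pressure head at P-8: ψ = P/(ρg) = 355×1000 / (1000 × 9.81) = 36.19 m.
Total head at P-8: h = z + ψ = 341.11 + 36.19 = 377.30 m.
Total head at P-10: h = 383.45 − 14.21 = 369.24 m.
Head difference: h(P-8) − h(P-10) = 377.30 − 369.24 = 8.06 m.
Hydraulic gradient: i = |Δh| / L = 8.06 / 1788.2 = 0.00451.

i ≈ 0.00451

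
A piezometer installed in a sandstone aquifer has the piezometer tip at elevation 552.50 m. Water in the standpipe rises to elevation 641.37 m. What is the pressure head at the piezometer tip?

Total head h = 641.37 m (the water-surface elevation in the piezometer).
Pressure head ψ = h − z = 641.37 − 552.50 = 88.87 m.

ψ ≈ 88.87 m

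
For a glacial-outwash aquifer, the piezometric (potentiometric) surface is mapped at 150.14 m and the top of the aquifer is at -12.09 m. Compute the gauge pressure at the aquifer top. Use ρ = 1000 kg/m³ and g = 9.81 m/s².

P ≈ 1590 kPa

Pressure head at the aquifer top: ψ = h − z = 150.14 − (-12.09) = 162.23 m.
P = ρgψ = 1000 × 9.81 × 162.23 = 1591476 Pa ≈ 1590 kPa.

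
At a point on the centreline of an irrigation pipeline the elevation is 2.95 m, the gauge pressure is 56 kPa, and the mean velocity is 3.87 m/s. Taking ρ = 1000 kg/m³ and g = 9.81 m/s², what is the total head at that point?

h ≈ 9.42 m

Pressure head ψ = P/(ρg) = 56×1000 / (1000 × 9.81) = 5.71 m.
Velocity head = v²/(2g) = 3.87² / (2 × 9.81) = 0.763 m.
h = z + ψ + v²/(2g) = 2.95 + 5.71 + 0.763 = 9.42 m.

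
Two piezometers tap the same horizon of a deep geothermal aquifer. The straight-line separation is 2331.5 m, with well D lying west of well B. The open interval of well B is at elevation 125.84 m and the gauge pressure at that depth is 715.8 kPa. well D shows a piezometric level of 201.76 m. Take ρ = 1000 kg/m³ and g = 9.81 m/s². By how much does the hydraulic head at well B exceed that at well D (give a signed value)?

Pressure head at well B: ψ = P/(ρg) = 715.8×1000 / (1000 × 9.81) = 72.97 m.
Total head at well B: h = z + ψ = 125.84 + 72.97 = 198.81 m.
Total head at well D: h = 201.76 m (water level in the piezometer is the total head).
Head difference: h(well B) − h(well D) = 198.81 − 201.76 = -2.95 m.

Δh ≈ -2.95 m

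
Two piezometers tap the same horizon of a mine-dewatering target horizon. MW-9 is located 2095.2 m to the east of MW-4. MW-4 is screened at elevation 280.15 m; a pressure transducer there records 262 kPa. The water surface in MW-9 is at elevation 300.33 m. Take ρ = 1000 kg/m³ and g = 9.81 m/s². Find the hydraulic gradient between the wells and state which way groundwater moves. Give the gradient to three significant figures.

Pressure head at MW-4: ψ = P/(ρg) = 262×1000 / (1000 × 9.81) = 26.71 m.
Total head at MW-4: h = z + ψ = 280.15 + 26.71 = 306.86 m.
Total head at MW-9: h = 300.33 m (water level in the piezometer is the total head).
Head difference: h(MW-4) − h(MW-9) = 306.86 − 300.33 = 6.53 m.
Hydraulic gradient: i = |Δh| / L = 6.53 / 2095.2 = 0.00312.
Flow is from higher to lower head: from MW-4 toward MW-9, i.e. toward the east.

i ≈ 0.00312; groundwater flows toward the east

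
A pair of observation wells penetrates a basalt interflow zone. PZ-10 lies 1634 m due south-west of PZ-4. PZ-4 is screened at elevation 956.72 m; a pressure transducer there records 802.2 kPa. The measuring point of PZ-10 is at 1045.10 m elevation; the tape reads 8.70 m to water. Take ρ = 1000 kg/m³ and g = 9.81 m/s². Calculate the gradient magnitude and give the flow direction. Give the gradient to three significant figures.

i ≈ 0.00128; groundwater flows toward the south-west

Pressure head at PZ-4: ψ = P/(ρg) = 802.2×1000 / (1000 × 9.81) = 81.77 m.
Total head at PZ-4: h = z + ψ = 956.72 + 81.77 = 1038.49 m.
Total head at PZ-10: h = 1045.10 − 8.70 = 1036.40 m.
Head difference: h(PZ-4) − h(PZ-10) = 1038.49 − 1036.40 = 2.09 m.
Hydraulic gradient: i = |Δh| / L = 2.09 / 1634 = 0.00128.
Flow is from higher to lower head: from PZ-4 toward PZ-10, i.e. toward the south-west.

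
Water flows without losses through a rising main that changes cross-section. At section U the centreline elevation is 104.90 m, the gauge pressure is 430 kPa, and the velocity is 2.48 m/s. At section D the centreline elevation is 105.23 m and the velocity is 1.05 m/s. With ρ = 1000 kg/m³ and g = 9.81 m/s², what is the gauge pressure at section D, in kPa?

P₂ ≈ 429 kPa

Pressure head at U: ψ₁ = P₁/(ρg) = 430×1000 / (1000 × 9.81) = 43.83 m.
Velocity heads: v₁²/2g = 2.48²/19.62 = 0.313 m; v₂²/2g = 1.05²/19.62 = 0.056 m.
Total head H = z₁ + ψ₁ + v₁²/2g = 104.90 + 43.83 + 0.313 = 149.04 m.
ψ₂ = H − z₂ − v₂²/2g = 149.04 − 105.23 − 0.056 = 43.75 m.
P₂ = ρgψ₂ = 1000 × 9.81 × 43.75 ≈ 429 kPa.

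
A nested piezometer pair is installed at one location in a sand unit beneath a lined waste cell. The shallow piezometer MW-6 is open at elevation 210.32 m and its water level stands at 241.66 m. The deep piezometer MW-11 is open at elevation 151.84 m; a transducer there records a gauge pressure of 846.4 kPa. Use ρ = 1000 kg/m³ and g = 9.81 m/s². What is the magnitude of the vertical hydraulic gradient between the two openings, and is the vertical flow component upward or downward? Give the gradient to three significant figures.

|i_v| ≈ 0.0605; vertical flow is downward

Total head at MW-6: h = 241.66 m (water level in the standpipe).
Pressure head at MW-11: ψ = P/(ρg) = 846.4×1000 / (1000 × 9.81) = 86.28 m.
Total head at MW-11: h = z + ψ = 151.84 + 86.28 = 238.12 m.
Δh = h(MW-6) − h(MW-11) = 241.66 − 238.12 = 3.54 m.
Vertical separation Δz = 210.32 − 151.84 = 58.48 m.
|i_v| = |Δh| / Δz = 3.54 / 58.48 = 0.0605.
Head is higher in the shallow piezometer, so vertical flow is downward (recharge condition).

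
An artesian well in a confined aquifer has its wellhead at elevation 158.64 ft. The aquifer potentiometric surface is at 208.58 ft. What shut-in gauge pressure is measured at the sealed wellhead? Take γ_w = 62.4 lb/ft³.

P ≈ 21.6 psi

Head above the cap: Δh = 208.58 − 158.64 = 49.94 ft.
P = γΔh/144 = 62.4 × 49.94 / 144 = 21.6 psi.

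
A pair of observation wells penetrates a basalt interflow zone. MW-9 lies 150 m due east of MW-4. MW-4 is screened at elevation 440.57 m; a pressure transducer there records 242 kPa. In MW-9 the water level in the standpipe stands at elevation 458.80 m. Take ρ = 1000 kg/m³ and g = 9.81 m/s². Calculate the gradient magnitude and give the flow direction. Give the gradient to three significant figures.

i ≈ 0.0429; groundwater flows toward the east

Pressure head at MW-4: ψ = P/(ρg) = 242×1000 / (1000 × 9.81) = 24.67 m.
Total head at MW-4: h = z + ψ = 440.57 + 24.67 = 465.24 m.
Total head at MW-9: h = 458.80 m (water level in the piezometer is the total head).
Head difference: h(MW-4) − h(MW-9) = 465.24 − 458.80 = 6.44 m.
Hydraulic gradient: i = |Δh| / L = 6.44 / 150 = 0.0429.
Flow is from higher to lower head: from MW-4 toward MW-9, i.e. toward the east.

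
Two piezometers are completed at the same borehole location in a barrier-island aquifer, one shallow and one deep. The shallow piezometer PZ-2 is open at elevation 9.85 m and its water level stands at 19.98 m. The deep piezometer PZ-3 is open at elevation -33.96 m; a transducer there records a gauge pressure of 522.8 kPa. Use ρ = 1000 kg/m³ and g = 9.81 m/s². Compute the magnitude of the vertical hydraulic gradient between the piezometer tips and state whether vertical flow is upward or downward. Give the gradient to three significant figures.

|i_v| ≈ 0.0148; vertical flow is downward

Total head at PZ-2: h = 19.98 m (water level in the standpipe).
Pressure head at PZ-3: ψ = P/(ρg) = 522.8×1000 / (1000 × 9.81) = 53.29 m.
Total head at PZ-3: h = z + ψ = -33.96 + 53.29 = 19.33 m.
Δh = h(PZ-2) − h(PZ-3) = 19.98 − 19.33 = 0.65 m.
Vertical separation Δz = 9.85 − (-33.96) = 43.81 m.
|i_v| = |Δh| / Δz = 0.65 / 43.81 = 0.0148.
Head is higher in the shallow piezometer, so vertical flow is downward (recharge condition).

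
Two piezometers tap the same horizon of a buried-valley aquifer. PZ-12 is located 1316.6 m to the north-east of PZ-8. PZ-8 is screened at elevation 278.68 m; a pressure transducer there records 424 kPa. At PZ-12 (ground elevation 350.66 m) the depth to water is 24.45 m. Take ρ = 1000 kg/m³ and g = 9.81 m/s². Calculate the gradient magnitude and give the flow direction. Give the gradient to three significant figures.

Pressure head at PZ-8: ψ = P/(ρg) = 424×1000 / (1000 × 9.81) = 43.22 m.
Total head at PZ-8: h = z + ψ = 278.68 + 43.22 = 321.90 m.
Total head at PZ-12: h = 350.66 − 24.45 = 326.21 m.
Head difference: h(PZ-8) − h(PZ-12) = 321.90 − 326.21 = -4.31 m.
Hydraulic gradient: i = |Δh| / L = 4.31 / 1316.6 = 0.00327.
Flow is from higher to lower head: from PZ-12 toward PZ-8, i.e. toward the south-west.

i ≈ 0.00327; groundwater flows toward the south-west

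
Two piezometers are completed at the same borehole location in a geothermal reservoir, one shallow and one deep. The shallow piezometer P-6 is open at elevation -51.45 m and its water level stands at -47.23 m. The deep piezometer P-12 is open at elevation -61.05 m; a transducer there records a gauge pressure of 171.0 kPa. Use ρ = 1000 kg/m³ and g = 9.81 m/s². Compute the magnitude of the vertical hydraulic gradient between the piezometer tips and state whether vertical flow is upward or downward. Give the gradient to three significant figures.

|i_v| ≈ 0.376; vertical flow is upward

Total head at P-6: h = -47.23 m (water level in the standpipe).
Pressure head at P-12: ψ = P/(ρg) = 171.0×1000 / (1000 × 9.81) = 17.43 m.
Total head at P-12: h = z + ψ = -61.05 + 17.43 = -43.62 m.
Δh = h(P-6) − h(P-12) = -47.23 − (-43.62) = -3.61 m.
Vertical separation Δz = -51.45 − (-61.05) = 9.60 m.
|i_v| = |Δh| / Δz = 3.61 / 9.60 = 0.376.
Head is higher in the deep piezometer, so vertical flow is upward (discharge condition).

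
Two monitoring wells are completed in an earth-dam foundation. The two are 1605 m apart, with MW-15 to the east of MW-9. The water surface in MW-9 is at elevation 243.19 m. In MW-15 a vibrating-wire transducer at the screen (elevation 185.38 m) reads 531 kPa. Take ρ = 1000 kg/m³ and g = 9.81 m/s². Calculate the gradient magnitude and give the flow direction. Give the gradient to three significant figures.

Total head at MW-9: h = 243.19 m (water level in the piezometer is the total head).
Pressure head at MW-15: ψ = P/(ρg) = 531×1000 / (1000 × 9.81) = 54.13 m.
Total head at MW-15: h = z + ψ = 185.38 + 54.13 = 239.51 m.
Head difference: h(MW-9) − h(MW-15) = 243.19 − 239.51 = 3.68 m.
Hydraulic gradient: i = |Δh| / L = 3.68 / 1605 = 0.00229.
Flow is from higher to lower head: from MW-9 toward MW-15, i.e. toward the east.

i ≈ 0.00229; groundwater flows toward the east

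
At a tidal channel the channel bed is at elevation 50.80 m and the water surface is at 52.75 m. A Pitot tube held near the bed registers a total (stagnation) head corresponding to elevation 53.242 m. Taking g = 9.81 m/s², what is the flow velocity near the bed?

v ≈ 3.11 m/s

Near the bed, under hydrostatic conditions, the piezometric head (z + ψ) equals the free-surface elevation, 52.75 m.
Velocity head = total − piezometric = 53.242 − 52.75 = 0.492 m.
v = √(2g·h_v) = √(2 × 9.81 × 0.492) = 3.11 m/s.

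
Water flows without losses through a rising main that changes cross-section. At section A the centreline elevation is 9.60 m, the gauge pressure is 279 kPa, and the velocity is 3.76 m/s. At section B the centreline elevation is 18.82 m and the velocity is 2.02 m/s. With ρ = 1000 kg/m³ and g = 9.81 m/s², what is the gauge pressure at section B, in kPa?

P₂ ≈ 194 kPa

Pressure head at A: ψ₁ = P₁/(ρg) = 279×1000 / (1000 × 9.81) = 28.44 m.
Velocity heads: v₁²/2g = 3.76²/19.62 = 0.721 m; v₂²/2g = 2.02²/19.62 = 0.208 m.
Total head H = z₁ + ψ₁ + v₁²/2g = 9.60 + 28.44 + 0.721 = 38.76 m.
ψ₂ = H − z₂ − v₂²/2g = 38.76 − 18.82 − 0.208 = 19.73 m.
P₂ = ρgψ₂ = 1000 × 9.81 × 19.73 ≈ 194 kPa.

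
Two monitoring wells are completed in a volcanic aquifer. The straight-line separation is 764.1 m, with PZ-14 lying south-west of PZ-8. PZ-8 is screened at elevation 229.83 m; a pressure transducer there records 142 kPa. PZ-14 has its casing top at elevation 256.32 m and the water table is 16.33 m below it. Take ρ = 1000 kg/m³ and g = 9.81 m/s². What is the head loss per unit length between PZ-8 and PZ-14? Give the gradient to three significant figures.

Pressure head at PZ-8: ψ = P/(ρg) = 142×1000 / (1000 × 9.81) = 14.48 m.
Total head at PZ-8: h = z + ψ = 229.83 + 14.48 = 244.31 m.
Total head at PZ-14: h = 256.32 − 16.33 = 239.99 m.
Head difference: h(PZ-8) − h(PZ-14) = 244.31 − 239.99 = 4.32 m.
Hydraulic gradient: i = |Δh| / L = 4.32 / 764.1 = 0.00565.

i ≈ 0.00565 m/m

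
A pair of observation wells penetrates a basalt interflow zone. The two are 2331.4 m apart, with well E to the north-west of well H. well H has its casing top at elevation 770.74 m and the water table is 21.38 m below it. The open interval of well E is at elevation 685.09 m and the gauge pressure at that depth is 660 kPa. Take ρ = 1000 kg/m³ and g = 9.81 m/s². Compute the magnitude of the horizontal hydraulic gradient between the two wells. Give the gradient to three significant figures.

Total head at well H: h = 770.74 − 21.38 = 749.36 m.
Pressure head at well E: ψ = P/(ρg) = 660×1000 / (1000 × 9.81) = 67.28 m.
Total head at well E: h = z + ψ = 685.09 + 67.28 = 752.37 m.
Head difference: h(well H) − h(well E) = 749.36 − 752.37 = -3.01 m.
Hydraulic gradient: i = |Δh| / L = 3.01 / 2331.4 = 0.00129.

i ≈ 0.00129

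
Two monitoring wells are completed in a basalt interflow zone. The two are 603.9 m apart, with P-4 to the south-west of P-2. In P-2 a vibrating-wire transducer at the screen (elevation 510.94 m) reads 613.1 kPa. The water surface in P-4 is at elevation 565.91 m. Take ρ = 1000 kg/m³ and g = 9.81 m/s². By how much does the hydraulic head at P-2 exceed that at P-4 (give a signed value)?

Pressure head at P-2: ψ = P/(ρg) = 613.1×1000 / (1000 × 9.81) = 62.50 m.
Total head at P-2: h = z + ψ = 510.94 + 62.50 = 573.44 m.
Total head at P-4: h = 565.91 m (water level in the piezometer is the total head).
Head difference: h(P-2) − h(P-4) = 573.44 − 565.91 = 7.53 m.

Δh ≈ 7.53 m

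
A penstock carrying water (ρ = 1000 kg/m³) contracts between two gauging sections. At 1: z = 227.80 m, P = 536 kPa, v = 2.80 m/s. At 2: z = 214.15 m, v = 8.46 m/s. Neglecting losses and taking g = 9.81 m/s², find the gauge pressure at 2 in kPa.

Pressure head at 1: ψ₁ = P₁/(ρg) = 536×1000 / (1000 × 9.81) = 54.64 m.
Velocity heads: v₁²/2g = 2.80²/19.62 = 0.400 m; v₂²/2g = 8.46²/19.62 = 3.648 m.
Total head H = z₁ + ψ₁ + v₁²/2g = 227.80 + 54.64 + 0.400 = 282.84 m.
ψ₂ = H − z₂ − v₂²/2g = 282.84 − 214.15 − 3.648 = 65.04 m.
P₂ = ρgψ₂ = 1000 × 9.81 × 65.04 ≈ 638 kPa.

P₂ ≈ 638 kPa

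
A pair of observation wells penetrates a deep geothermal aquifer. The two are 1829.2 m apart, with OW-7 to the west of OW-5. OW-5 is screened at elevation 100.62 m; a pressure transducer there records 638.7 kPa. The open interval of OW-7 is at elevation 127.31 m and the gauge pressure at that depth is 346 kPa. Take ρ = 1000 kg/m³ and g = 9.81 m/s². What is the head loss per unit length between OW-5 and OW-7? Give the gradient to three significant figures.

Pressure head at OW-5: ψ = P/(ρg) = 638.7×1000 / (1000 × 9.81) = 65.11 m.
Total head at OW-5: h = z + ψ = 100.62 + 65.11 = 165.73 m.
Pressure head at OW-7: ψ = P/(ρg) = 346×1000 / (1000 × 9.81) = 35.27 m.
Total head at OW-7: h = z + ψ = 127.31 + 35.27 = 162.58 m.
Head difference: h(OW-5) − h(OW-7) = 165.73 − 162.58 = 3.15 m.
Hydraulic gradient: i = |Δh| / L = 3.15 / 1829.2 = 0.00172.

i ≈ 0.00172 m/m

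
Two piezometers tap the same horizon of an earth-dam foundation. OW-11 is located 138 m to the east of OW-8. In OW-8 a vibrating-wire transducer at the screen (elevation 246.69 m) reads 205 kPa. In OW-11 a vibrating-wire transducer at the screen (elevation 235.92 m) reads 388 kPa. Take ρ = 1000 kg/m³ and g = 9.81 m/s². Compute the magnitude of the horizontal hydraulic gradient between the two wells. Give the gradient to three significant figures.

Pressure head at OW-8: ψ = P/(ρg) = 205×1000 / (1000 × 9.81) = 20.90 m.
Total head at OW-8: h = z + ψ = 246.69 + 20.90 = 267.59 m.
Pressure head at OW-11: ψ = P/(ρg) = 388×1000 / (1000 × 9.81) = 39.55 m.
Total head at OW-11: h = z + ψ = 235.92 + 39.55 = 275.47 m.
Head difference: h(OW-8) − h(OW-11) = 267.59 − 275.47 = -7.88 m.
Hydraulic gradient: i = |Δh| / L = 7.88 / 138 = 0.0571.

i ≈ 0.0571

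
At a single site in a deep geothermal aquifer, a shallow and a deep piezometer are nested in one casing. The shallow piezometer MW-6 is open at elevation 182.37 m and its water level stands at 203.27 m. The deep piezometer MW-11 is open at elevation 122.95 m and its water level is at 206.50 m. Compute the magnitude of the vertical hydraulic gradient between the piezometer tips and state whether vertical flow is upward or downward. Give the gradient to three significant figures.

|i_v| ≈ 0.0544; vertical flow is upward

Total head at MW-6: h = 203.27 m (water level in the standpipe).
Total head at MW-11: h = 206.50 m.
Δh = h(MW-6) − h(MW-11) = 203.27 − 206.50 = -3.23 m.
Vertical separation Δz = 182.37 − 122.95 = 59.42 m.
|i_v| = |Δh| / Δz = 3.23 / 59.42 = 0.0544.
Head is higher in the deep piezometer, so vertical flow is upward (discharge condition).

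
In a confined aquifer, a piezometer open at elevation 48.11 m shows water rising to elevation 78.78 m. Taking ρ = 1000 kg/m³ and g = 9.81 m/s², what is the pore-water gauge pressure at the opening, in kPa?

P ≈ 301 kPa

Pressure head ψ = h − z = 78.78 − 48.11 = 30.67 m.
P = ρgψ = 1000 × 9.81 × 30.67 = 300873 Pa ≈ 301 kPa.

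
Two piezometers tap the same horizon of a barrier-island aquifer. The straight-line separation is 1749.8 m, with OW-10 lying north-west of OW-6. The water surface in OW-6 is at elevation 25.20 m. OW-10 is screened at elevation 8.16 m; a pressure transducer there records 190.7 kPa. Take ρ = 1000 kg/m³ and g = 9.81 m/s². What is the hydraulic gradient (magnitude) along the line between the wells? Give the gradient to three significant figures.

Total head at OW-6: h = 25.20 m (water level in the piezometer is the total head).
Pressure head at OW-10: ψ = P/(ρg) = 190.7×1000 / (1000 × 9.81) = 19.44 m.
Total head at OW-10: h = z + ψ = 8.16 + 19.44 = 27.60 m.
Head difference: h(OW-6) − h(OW-10) = 25.20 − 27.60 = -2.40 m.
Hydraulic gradient: i = |Δh| / L = 2.40 / 1749.8 = 0.00137.

i ≈ 0.00137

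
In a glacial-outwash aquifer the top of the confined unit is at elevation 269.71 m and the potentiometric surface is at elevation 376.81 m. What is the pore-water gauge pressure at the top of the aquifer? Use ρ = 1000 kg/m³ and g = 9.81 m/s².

Pressure head at the aquifer top: ψ = h − z = 376.81 − 269.71 = 107.10 m.
P = ρgψ = 1000 × 9.81 × 107.10 = 1050651 Pa ≈ 1050 kPa.

P ≈ 1050 kPa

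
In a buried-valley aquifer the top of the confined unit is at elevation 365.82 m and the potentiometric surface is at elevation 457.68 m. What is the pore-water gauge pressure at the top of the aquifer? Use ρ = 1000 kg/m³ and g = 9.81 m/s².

P ≈ 901 kPa

Pressure head at the aquifer top: ψ = h − z = 457.68 − 365.82 = 91.86 m.
P = ρgψ = 1000 × 9.81 × 91.86 = 901147 Pa ≈ 901 kPa.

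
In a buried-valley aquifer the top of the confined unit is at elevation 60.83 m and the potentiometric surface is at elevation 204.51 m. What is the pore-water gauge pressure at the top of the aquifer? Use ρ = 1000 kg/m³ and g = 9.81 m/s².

Pressure head at the aquifer top: ψ = h − z = 204.51 − 60.83 = 143.68 m.
P = ρgψ = 1000 × 9.81 × 143.68 = 1409501 Pa ≈ 1410 kPa.

P ≈ 1410 kPa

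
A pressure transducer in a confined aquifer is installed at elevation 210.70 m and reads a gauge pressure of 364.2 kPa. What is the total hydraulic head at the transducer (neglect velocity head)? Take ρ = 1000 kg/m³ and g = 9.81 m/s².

ψ = P/(ρg) = 364.2×1000 / (1000 × 9.81) = 37.13 m.
h = z + ψ = 210.70 + 37.13 = 247.83 m.

h ≈ 247.83 m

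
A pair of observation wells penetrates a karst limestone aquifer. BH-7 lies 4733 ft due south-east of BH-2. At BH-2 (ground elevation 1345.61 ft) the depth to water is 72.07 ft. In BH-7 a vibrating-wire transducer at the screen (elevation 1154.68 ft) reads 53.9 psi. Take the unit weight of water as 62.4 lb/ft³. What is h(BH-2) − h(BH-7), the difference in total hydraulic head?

Total head at BH-2: h = 1345.61 − 72.07 = 1273.54 ft.
Pressure head at BH-7: ψ = 144·P/γ = 144 × 53.9 / 62.4 = 124.38 ft.
Total head at BH-7: h = z + ψ = 1154.68 + 124.38 = 1279.06 ft.
Head difference: h(BH-2) − h(BH-7) = 1273.54 − 1279.06 = -5.52 ft.

Δh ≈ -5.52 ft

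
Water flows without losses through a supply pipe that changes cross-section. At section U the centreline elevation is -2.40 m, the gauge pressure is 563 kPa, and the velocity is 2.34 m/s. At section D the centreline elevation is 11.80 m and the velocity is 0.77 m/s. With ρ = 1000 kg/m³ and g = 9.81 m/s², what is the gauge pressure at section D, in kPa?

Pressure head at U: ψ₁ = P₁/(ρg) = 563×1000 / (1000 × 9.81) = 57.39 m.
Velocity heads: v₁²/2g = 2.34²/19.62 = 0.279 m; v₂²/2g = 0.77²/19.62 = 0.030 m.
Total head H = z₁ + ψ₁ + v₁²/2g = -2.40 + 57.39 + 0.279 = 55.27 m.
ψ₂ = H − z₂ − v₂²/2g = 55.27 − 11.80 − 0.030 = 43.44 m.
P₂ = ρgψ₂ = 1000 × 9.81 × 43.44 ≈ 426 kPa.

P₂ ≈ 426 kPa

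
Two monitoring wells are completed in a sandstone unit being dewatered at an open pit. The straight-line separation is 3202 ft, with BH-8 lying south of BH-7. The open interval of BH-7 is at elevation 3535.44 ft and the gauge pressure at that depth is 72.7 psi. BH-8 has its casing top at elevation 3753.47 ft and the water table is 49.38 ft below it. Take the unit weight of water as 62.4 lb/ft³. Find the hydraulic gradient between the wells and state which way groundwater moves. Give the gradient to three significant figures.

Pressure head at BH-7: ψ = 144·P/γ = 144 × 72.7 / 62.4 = 167.77 ft.
Total head at BH-7: h = z + ψ = 3535.44 + 167.77 = 3703.21 ft.
Total head at BH-8: h = 3753.47 − 49.38 = 3704.09 ft.
Head difference: h(BH-7) − h(BH-8) = 3703.21 − 3704.09 = -0.88 ft.
Hydraulic gradient: i = |Δh| / L = 0.88 / 3202 = 0.000275.
Flow is from higher to lower head: from BH-8 toward BH-7, i.e. toward the north.

i ≈ 0.000275; groundwater flows toward the north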